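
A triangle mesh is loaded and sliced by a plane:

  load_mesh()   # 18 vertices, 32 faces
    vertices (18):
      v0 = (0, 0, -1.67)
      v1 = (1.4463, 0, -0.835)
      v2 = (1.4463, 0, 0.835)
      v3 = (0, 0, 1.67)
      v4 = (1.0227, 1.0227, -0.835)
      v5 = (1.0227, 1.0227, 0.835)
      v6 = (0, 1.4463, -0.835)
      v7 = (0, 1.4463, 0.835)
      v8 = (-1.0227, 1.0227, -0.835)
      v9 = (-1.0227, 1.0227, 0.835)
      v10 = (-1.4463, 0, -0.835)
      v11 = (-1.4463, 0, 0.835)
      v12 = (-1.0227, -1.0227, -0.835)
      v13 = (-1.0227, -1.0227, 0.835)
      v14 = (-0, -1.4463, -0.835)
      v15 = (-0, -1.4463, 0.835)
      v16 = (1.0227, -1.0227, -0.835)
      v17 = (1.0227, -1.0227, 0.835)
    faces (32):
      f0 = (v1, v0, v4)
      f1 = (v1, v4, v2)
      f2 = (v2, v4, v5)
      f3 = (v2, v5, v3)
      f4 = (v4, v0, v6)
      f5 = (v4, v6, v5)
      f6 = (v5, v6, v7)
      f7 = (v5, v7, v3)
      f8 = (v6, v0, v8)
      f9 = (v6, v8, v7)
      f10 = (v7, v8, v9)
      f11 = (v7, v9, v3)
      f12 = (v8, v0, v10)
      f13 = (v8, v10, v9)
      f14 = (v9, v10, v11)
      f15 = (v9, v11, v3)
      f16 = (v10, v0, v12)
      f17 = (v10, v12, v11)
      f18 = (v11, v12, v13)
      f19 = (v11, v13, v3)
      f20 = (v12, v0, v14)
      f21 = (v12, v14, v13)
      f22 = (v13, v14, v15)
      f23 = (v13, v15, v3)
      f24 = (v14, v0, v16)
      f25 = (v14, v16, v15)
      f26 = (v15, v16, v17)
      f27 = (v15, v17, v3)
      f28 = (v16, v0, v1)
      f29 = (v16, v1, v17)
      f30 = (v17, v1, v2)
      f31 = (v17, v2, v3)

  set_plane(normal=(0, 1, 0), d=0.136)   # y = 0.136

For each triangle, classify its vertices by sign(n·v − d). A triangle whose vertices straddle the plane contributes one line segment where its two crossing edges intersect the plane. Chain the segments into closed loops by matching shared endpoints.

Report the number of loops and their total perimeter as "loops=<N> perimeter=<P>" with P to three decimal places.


Straddling triangles (12 of 32):
  (v1,v0,v4) [--+] → (0.136, 0.136, -1.55896)–(1.38997, 0.136, -0.835)  len=1.4479
  (v1,v4,v2) [-+-] → (1.38997, 0.136, -0.835)–(1.38997, 0.136, 0.612921)  len=1.4479
  (v2,v4,v5) [-++] → (1.38997, 0.136, 0.612921)–(1.38997, 0.136, 0.835)  len=0.2221
  (v2,v5,v3) [-+-] → (1.38997, 0.136, 0.835)–(0.136, 0.136, 1.55896)  len=1.4479
  (v4,v0,v6) [+-+] → (0.136, 0.136, -1.55896)–(0, 0.136, -1.59148)  len=0.1398
  (v5,v7,v3) [++-] → (0, 0.136, 1.59148)–(0.136, 0.136, 1.55896)  len=0.1398
  (v6,v0,v8) [+-+] → (0, 0.136, -1.59148)–(-0.136, 0.136, -1.55896)  len=0.1398
  (v7,v9,v3) [++-] → (-0.136, 0.136, 1.55896)–(0, 0.136, 1.59148)  len=0.1398
  (v8,v0,v10) [+--] → (-0.136, 0.136, -1.55896)–(-1.38997, 0.136, -0.835)  len=1.4479
  (v8,v10,v9) [+-+] → (-1.38997, 0.136, -0.835)–(-1.38997, 0.136, -0.612921)  len=0.2221
  (v9,v10,v11) [+--] → (-1.38997, 0.136, -0.612921)–(-1.38997, 0.136, 0.835)  len=1.4479
  (v9,v11,v3) [+--] → (-1.38997, 0.136, 0.835)–(-0.136, 0.136, 1.55896)  len=1.4479

Chained into 1 loop(s):
  loop 1: 12 segments, perimeter = 9.6911
Total perimeter = 9.691

loops=1 perimeter=9.691


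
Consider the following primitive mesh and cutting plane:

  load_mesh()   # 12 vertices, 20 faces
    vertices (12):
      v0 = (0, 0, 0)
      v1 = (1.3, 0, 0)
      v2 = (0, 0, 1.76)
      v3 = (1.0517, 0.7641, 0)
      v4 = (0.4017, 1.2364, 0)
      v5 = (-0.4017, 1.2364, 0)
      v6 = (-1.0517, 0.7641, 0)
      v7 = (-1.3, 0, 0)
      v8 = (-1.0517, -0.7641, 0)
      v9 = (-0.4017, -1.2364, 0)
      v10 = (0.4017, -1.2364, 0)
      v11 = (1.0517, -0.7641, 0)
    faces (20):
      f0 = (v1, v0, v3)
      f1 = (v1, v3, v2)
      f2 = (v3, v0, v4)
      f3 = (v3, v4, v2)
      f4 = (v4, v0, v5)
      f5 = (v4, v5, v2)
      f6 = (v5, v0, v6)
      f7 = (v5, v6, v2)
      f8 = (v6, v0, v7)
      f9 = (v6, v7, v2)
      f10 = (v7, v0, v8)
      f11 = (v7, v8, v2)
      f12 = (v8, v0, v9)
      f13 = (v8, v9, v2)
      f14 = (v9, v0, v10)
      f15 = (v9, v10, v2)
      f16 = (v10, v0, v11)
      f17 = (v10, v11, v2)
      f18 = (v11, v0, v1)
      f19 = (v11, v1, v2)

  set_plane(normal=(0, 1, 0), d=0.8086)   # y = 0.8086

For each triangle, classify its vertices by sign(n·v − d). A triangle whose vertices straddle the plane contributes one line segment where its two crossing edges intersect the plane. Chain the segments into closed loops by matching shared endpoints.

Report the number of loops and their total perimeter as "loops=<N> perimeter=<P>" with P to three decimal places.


loops=1 perimeter=4.404

Straddling triangles (6 of 20):
  (v3,v0,v4) [--+] → (0.26271, 0.8086, 0)–(0.990457, 0.8086, 0)  len=0.7277
  (v3,v4,v2) [-+-] → (0.990457, 0.8086, 0)–(0.26271, 0.8086, 0.608968)  len=0.9489
  (v4,v0,v5) [+-+] → (0.26271, 0.8086, 0)–(-0.26271, 0.8086, 0)  len=0.5254
  (v4,v5,v2) [++-] → (-0.26271, 0.8086, 0.608968)–(0.26271, 0.8086, 0.608968)  len=0.5254
  (v5,v0,v6) [+--] → (-0.26271, 0.8086, 0)–(-0.990457, 0.8086, 0)  len=0.7277
  (v5,v6,v2) [+--] → (-0.990457, 0.8086, 0)–(-0.26271, 0.8086, 0.608968)  len=0.9489

Chained into 1 loop(s):
  loop 1: 6 segments, perimeter = 4.4042
Total perimeter = 4.404


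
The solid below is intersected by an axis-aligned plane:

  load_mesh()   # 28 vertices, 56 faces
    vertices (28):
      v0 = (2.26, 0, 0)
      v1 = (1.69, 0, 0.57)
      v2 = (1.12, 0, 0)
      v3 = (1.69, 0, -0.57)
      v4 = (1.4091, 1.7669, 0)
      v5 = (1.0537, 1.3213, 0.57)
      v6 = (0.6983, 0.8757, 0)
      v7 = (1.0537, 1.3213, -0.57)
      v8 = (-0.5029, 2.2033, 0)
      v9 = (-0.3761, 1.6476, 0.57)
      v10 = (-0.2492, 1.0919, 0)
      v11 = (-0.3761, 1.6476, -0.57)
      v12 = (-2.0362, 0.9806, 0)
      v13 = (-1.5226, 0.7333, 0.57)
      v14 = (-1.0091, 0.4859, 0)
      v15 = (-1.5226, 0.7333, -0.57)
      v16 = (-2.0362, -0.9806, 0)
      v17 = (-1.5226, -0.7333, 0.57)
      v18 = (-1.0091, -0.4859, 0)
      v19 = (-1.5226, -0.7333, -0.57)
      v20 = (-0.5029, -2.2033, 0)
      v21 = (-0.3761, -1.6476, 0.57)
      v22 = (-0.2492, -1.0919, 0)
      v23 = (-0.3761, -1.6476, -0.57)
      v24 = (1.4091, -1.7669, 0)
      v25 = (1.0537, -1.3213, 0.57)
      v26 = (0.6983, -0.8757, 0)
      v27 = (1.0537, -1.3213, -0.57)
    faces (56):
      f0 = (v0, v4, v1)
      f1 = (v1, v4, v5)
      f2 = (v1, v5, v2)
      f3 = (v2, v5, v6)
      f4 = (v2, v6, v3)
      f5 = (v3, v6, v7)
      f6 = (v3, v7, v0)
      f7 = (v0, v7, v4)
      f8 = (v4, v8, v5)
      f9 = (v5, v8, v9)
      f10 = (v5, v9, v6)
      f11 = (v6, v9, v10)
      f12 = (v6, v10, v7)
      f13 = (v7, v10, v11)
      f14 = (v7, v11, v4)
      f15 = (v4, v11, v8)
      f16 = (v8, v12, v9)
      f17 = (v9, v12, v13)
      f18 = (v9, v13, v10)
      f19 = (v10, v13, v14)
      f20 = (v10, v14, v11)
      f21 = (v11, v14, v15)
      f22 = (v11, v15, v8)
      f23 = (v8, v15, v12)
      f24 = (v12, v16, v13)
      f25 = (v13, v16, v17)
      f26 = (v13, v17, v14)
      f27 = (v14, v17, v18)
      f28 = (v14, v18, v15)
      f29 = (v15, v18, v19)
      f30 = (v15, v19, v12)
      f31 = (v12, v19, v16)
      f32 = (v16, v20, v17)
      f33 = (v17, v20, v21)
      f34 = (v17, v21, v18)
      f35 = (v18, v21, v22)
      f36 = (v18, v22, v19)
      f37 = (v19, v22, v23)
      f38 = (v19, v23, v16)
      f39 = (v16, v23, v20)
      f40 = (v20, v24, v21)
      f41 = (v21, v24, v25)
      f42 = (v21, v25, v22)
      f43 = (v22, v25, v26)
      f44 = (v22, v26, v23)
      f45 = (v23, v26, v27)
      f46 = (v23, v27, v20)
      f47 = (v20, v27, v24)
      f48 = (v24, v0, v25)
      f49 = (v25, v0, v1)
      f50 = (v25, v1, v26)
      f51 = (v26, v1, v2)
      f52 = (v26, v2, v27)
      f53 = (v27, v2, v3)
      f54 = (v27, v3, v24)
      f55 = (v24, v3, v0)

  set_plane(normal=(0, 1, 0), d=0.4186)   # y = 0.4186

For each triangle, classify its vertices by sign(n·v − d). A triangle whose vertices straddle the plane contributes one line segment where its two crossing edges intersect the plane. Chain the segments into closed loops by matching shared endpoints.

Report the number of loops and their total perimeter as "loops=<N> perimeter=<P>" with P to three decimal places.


Straddling triangles (16 of 56):
  (v0,v4,v1) [-+-] → (2.05841, 0.4186, 0)–(1.62345, 0.4186, 0.43496)  len=0.6151
  (v1,v4,v5) [-++] → (1.62345, 0.4186, 0.43496)–(1.48841, 0.4186, 0.57)  len=0.1910
  (v1,v5,v2) [-+-] → (1.48841, 0.4186, 0.57)–(1.099, 0.4186, 0.180581)  len=0.5507
  (v2,v5,v6) [-++] → (1.099, 0.4186, 0.180581)–(0.91842, 0.4186, 0)  len=0.2554
  (v2,v6,v3) [-+-] → (0.91842, 0.4186, 0)–(1.21595, 0.4186, -0.29753)  len=0.4208
  (v3,v6,v7) [-++] → (1.21595, 0.4186, -0.29753)–(1.48841, 0.4186, -0.57)  len=0.3853
  (v3,v7,v0) [-+-] → (1.48841, 0.4186, -0.57)–(1.87783, 0.4186, -0.180581)  len=0.5507
  (v0,v7,v4) [-++] → (1.87783, 0.4186, -0.180581)–(2.05841, 0.4186, 0)  len=0.2554
  (v12,v16,v13) [+-+] → (-2.0362, 0.4186, 0)–(-1.61691, 0.4186, 0.465339)  len=0.6264
  (v13,v16,v17) [+--] → (-1.61691, 0.4186, 0.465339)–(-1.5226, 0.4186, 0.57)  len=0.1409
  (v13,v17,v14) [+-+] → (-1.5226, 0.4186, 0.57)–(-1.03745, 0.4186, 0.0314641)  len=0.7248
  (v14,v17,v18) [+--] → (-1.03745, 0.4186, 0.0314641)–(-1.0091, 0.4186, 0)  len=0.0423
  (v14,v18,v15) [+-+] → (-1.0091, 0.4186, 0)–(-1.39006, 0.4186, -0.422872)  len=0.5692
  (v15,v18,v19) [+--] → (-1.39006, 0.4186, -0.422872)–(-1.5226, 0.4186, -0.57)  len=0.1980
  (v15,v19,v12) [+-+] → (-1.5226, 0.4186, -0.57)–(-1.86779, 0.4186, -0.186907)  len=0.5157
  (v12,v19,v16) [+--] → (-1.86779, 0.4186, -0.186907)–(-2.0362, 0.4186, 0)  len=0.2516

Chained into 2 loop(s):
  loop 1: 8 segments, perimeter = 3.2244
  loop 2: 8 segments, perimeter = 3.0689
Total perimeter = 6.293

loops=2 perimeter=6.293


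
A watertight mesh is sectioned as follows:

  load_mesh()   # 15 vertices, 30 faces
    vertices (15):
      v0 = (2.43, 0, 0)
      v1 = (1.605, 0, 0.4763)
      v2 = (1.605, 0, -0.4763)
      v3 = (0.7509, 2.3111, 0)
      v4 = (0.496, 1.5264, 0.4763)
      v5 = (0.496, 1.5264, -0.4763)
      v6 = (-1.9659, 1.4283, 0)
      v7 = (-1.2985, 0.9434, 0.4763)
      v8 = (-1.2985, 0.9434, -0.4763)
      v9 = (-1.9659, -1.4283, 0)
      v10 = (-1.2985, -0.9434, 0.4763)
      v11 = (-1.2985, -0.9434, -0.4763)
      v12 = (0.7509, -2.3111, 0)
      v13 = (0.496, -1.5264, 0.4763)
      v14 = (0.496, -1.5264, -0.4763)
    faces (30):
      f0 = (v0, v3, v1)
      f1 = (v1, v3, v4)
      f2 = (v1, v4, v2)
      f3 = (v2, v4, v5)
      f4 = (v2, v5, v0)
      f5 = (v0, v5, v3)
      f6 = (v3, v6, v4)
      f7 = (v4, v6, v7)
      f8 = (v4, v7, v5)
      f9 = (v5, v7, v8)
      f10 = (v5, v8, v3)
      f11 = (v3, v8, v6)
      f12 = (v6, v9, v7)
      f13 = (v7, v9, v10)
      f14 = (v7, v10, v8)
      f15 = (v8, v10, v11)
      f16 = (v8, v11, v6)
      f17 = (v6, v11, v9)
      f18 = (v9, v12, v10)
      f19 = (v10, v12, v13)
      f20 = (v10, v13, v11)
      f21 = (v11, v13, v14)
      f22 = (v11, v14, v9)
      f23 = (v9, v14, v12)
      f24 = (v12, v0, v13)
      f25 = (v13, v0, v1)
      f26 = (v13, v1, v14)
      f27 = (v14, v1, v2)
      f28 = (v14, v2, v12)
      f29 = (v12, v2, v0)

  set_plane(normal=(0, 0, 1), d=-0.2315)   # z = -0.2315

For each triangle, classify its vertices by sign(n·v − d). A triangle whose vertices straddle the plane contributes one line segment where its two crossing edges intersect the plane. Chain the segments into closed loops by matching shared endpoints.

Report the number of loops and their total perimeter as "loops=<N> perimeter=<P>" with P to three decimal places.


Straddling triangles (20 of 30):
  (v1,v4,v2) [++-] → (1.32001, 0.392256, -0.2315)–(1.605, 0, -0.2315)  len=0.4849
  (v2,v4,v5) [-+-] → (1.32001, 0.392256, -0.2315)–(0.496, 1.5264, -0.2315)  len=1.4019
  (v2,v5,v0) [--+] → (1.49, 0.741889, -0.2315)–(2.02902, 0, -0.2315)  len=0.9170
  (v0,v5,v3) [+-+] → (1.49, 0.741889, -0.2315)–(0.627009, 1.92971, -0.2315)  len=1.4682
  (v4,v7,v5) [++-] → (0.0348478, 1.37658, -0.2315)–(0.496, 1.5264, -0.2315)  len=0.4849
  (v5,v7,v8) [-+-] → (0.0348478, 1.37658, -0.2315)–(-1.2985, 0.9434, -0.2315)  len=1.4019
  (v5,v8,v3) [--+] → (-0.245187, 1.64635, -0.2315)–(0.627009, 1.92971, -0.2315)  len=0.9171
  (v3,v8,v6) [+-+] → (-0.245187, 1.64635, -0.2315)–(-1.64152, 1.19262, -0.2315)  len=1.4682
  (v7,v10,v8) [++-] → (-1.2985, 0.458528, -0.2315)–(-1.2985, 0.9434, -0.2315)  len=0.4849
  (v8,v10,v11) [-+-] → (-1.2985, 0.458528, -0.2315)–(-1.2985, -0.9434, -0.2315)  len=1.4019
  (v8,v11,v6) [--+] → (-1.64152, 0.275563, -0.2315)–(-1.64152, 1.19262, -0.2315)  len=0.9171
  (v6,v11,v9) [+-+] → (-1.64152, 0.275563, -0.2315)–(-1.64152, -1.19262, -0.2315)  len=1.4682
  (v10,v13,v11) [++-] → (-0.837348, -1.09322, -0.2315)–(-1.2985, -0.9434, -0.2315)  len=0.4849
  (v11,v13,v14) [-+-] → (-0.837348, -1.09322, -0.2315)–(0.496, -1.5264, -0.2315)  len=1.4019
  (v11,v14,v9) [--+] → (-0.769323, -1.47598, -0.2315)–(-1.64152, -1.19262, -0.2315)  len=0.9171
  (v9,v14,v12) [+-+] → (-0.769323, -1.47598, -0.2315)–(0.627009, -1.92971, -0.2315)  len=1.4682
  (v13,v1,v14) [++-] → (0.780992, -1.13414, -0.2315)–(0.496, -1.5264, -0.2315)  len=0.4849
  (v14,v1,v2) [-+-] → (0.780992, -1.13414, -0.2315)–(1.605, 0, -0.2315)  len=1.4019
  (v14,v2,v12) [--+] → (1.16603, -1.18782, -0.2315)–(0.627009, -1.92971, -0.2315)  len=0.9170
  (v12,v2,v0) [+-+] → (1.16603, -1.18782, -0.2315)–(2.02902, 0, -0.2315)  len=1.4682

Chained into 2 loop(s):
  loop 1: 10 segments, perimeter = 9.4339
  loop 2: 10 segments, perimeter = 11.9263
Total perimeter = 21.360

loops=2 perimeter=21.360


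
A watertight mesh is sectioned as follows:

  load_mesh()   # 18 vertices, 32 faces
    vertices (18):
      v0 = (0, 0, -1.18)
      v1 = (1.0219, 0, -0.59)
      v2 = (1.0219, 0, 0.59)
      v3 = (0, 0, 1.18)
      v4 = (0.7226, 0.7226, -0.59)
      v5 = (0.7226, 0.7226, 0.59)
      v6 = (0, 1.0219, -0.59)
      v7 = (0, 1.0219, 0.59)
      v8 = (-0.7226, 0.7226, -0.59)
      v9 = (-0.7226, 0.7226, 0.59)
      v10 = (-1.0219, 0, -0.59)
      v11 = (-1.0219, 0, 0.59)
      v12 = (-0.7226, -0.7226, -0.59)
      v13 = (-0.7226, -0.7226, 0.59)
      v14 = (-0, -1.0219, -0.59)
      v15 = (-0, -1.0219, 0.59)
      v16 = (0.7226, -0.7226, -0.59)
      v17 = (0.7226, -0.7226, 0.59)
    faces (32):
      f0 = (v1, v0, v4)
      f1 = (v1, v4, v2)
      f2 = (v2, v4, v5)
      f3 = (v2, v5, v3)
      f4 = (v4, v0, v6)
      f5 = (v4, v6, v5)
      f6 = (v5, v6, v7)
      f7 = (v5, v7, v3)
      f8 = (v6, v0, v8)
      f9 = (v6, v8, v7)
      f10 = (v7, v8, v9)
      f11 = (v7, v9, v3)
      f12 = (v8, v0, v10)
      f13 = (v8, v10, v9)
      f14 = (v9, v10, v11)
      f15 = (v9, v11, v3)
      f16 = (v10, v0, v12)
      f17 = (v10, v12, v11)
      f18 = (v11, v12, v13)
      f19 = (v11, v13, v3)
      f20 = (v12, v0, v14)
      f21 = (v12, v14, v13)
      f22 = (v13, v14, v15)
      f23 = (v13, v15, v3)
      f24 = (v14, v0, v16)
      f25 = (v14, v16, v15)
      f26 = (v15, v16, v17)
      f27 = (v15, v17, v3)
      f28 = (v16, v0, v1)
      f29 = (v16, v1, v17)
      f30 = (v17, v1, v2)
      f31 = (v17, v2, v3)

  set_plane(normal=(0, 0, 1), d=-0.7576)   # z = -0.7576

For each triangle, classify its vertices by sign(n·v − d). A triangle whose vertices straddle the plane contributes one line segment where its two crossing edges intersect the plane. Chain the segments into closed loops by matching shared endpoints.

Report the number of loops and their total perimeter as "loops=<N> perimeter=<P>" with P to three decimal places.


loops=1 perimeter=4.480

Straddling triangles (8 of 32):
  (v1,v0,v4) [+-+] → (0.731611, 0, -0.7576)–(0.517333, 0.517333, -0.7576)  len=0.5600
  (v4,v0,v6) [+-+] → (0.517333, 0.517333, -0.7576)–(0, 0.731611, -0.7576)  len=0.5600
  (v6,v0,v8) [+-+] → (0, 0.731611, -0.7576)–(-0.517333, 0.517333, -0.7576)  len=0.5600
  (v8,v0,v10) [+-+] → (-0.517333, 0.517333, -0.7576)–(-0.731611, 0, -0.7576)  len=0.5600
  (v10,v0,v12) [+-+] → (-0.731611, 0, -0.7576)–(-0.517333, -0.517333, -0.7576)  len=0.5600
  (v12,v0,v14) [+-+] → (-0.517333, -0.517333, -0.7576)–(0, -0.731611, -0.7576)  len=0.5600
  (v14,v0,v16) [+-+] → (0, -0.731611, -0.7576)–(0.517333, -0.517333, -0.7576)  len=0.5600
  (v16,v0,v1) [+-+] → (0.517333, -0.517333, -0.7576)–(0.731611, 0, -0.7576)  len=0.5600

Chained into 1 loop(s):
  loop 1: 8 segments, perimeter = 4.4796
Total perimeter = 4.480


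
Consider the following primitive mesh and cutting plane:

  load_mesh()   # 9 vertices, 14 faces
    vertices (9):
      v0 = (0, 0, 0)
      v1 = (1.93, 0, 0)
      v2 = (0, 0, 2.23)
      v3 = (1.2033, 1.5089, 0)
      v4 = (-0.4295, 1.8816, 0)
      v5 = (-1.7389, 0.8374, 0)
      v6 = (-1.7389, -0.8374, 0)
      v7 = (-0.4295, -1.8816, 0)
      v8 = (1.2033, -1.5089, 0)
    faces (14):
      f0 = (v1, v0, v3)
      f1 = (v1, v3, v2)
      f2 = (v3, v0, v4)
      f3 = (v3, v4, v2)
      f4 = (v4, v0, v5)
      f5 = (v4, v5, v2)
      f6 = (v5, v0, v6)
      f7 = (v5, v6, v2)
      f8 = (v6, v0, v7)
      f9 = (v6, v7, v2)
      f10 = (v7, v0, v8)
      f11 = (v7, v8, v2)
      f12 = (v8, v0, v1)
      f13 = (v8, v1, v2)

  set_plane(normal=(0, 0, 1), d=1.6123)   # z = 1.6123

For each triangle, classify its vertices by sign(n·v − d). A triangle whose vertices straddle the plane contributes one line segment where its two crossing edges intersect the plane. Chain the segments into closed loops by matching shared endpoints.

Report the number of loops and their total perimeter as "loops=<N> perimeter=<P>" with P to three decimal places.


loops=1 perimeter=3.247

Straddling triangles (7 of 14):
  (v1,v3,v2) [--+] → (0.333309, 0.417959, 1.6123)–(0.534601, 0, 1.6123)  len=0.4639
  (v3,v4,v2) [--+] → (-0.11897, 0.521195, 1.6123)–(0.333309, 0.417959, 1.6123)  len=0.4639
  (v4,v5,v2) [--+] → (-0.481668, 0.231956, 1.6123)–(-0.11897, 0.521195, 1.6123)  len=0.4639
  (v5,v6,v2) [--+] → (-0.481668, -0.231956, 1.6123)–(-0.481668, 0.231956, 1.6123)  len=0.4639
  (v6,v7,v2) [--+] → (-0.11897, -0.521195, 1.6123)–(-0.481668, -0.231956, 1.6123)  len=0.4639
  (v7,v8,v2) [--+] → (0.333309, -0.417959, 1.6123)–(-0.11897, -0.521195, 1.6123)  len=0.4639
  (v8,v1,v2) [--+] → (0.534601, 0, 1.6123)–(0.333309, -0.417959, 1.6123)  len=0.4639

Chained into 1 loop(s):
  loop 1: 7 segments, perimeter = 3.2474
Total perimeter = 3.247


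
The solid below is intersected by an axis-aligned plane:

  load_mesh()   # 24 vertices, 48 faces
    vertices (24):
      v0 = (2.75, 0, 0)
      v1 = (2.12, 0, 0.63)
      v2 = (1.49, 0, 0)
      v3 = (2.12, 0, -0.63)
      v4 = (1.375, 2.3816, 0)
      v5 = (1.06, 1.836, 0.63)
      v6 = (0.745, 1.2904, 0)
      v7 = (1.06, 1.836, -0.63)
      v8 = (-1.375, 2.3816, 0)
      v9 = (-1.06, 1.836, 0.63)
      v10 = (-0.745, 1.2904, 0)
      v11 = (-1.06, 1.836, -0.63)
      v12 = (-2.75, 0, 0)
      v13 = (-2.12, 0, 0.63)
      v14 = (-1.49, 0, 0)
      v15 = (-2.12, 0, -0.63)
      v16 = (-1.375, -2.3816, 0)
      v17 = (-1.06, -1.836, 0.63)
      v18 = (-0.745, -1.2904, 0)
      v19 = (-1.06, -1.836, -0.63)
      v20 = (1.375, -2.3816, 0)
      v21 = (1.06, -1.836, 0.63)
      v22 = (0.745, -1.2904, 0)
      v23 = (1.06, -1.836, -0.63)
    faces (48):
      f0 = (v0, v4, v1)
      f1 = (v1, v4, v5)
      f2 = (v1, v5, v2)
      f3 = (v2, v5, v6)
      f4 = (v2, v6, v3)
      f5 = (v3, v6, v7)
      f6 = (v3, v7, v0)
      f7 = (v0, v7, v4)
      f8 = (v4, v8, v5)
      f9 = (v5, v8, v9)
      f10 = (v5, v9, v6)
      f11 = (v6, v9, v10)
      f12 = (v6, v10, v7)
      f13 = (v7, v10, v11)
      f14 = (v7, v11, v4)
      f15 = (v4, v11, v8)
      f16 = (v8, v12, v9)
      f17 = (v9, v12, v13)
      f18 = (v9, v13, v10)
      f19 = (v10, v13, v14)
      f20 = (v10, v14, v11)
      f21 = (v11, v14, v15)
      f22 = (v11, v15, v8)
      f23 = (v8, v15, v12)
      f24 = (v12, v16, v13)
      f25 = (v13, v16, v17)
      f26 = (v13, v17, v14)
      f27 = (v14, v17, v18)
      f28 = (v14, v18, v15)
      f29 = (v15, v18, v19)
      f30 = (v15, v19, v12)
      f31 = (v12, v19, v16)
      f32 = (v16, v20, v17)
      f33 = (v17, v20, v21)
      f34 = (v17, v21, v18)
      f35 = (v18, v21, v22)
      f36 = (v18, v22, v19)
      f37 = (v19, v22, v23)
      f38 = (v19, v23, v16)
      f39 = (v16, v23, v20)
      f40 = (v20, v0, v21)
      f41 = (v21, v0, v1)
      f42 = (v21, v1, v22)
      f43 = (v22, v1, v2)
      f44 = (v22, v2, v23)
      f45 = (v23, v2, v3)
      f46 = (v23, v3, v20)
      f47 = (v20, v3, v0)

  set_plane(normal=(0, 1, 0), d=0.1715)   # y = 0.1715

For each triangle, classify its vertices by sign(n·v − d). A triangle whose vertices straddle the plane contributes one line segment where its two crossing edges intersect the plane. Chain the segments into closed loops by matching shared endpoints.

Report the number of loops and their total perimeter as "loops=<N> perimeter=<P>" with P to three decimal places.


loops=2 perimeter=7.128

Straddling triangles (16 of 48):
  (v0,v4,v1) [-+-] → (2.65099, 0.1715, 0)–(2.06635, 0.1715, 0.584633)  len=0.8268
  (v1,v4,v5) [-++] → (2.06635, 0.1715, 0.584633)–(2.02099, 0.1715, 0.63)  len=0.0642
  (v1,v5,v2) [-+-] → (2.02099, 0.1715, 0.63)–(1.44983, 0.1715, 0.058848)  len=0.8077
  (v2,v5,v6) [-++] → (1.44983, 0.1715, 0.058848)–(1.39099, 0.1715, 0)  len=0.0832
  (v2,v6,v3) [-+-] → (1.39099, 0.1715, 0)–(1.93726, 0.1715, -0.54627)  len=0.7725
  (v3,v6,v7) [-++] → (1.93726, 0.1715, -0.54627)–(2.02099, 0.1715, -0.63)  len=0.1184
  (v3,v7,v0) [-+-] → (2.02099, 0.1715, -0.63)–(2.59214, 0.1715, -0.058848)  len=0.8077
  (v0,v7,v4) [-++] → (2.59214, 0.1715, -0.058848)–(2.65099, 0.1715, 0)  len=0.0832
  (v8,v12,v9) [+-+] → (-2.65099, 0.1715, 0)–(-2.59214, 0.1715, 0.058848)  len=0.0832
  (v9,v12,v13) [+--] → (-2.59214, 0.1715, 0.058848)–(-2.02099, 0.1715, 0.63)  len=0.8077
  (v9,v13,v10) [+-+] → (-2.02099, 0.1715, 0.63)–(-1.93726, 0.1715, 0.54627)  len=0.1184
  (v10,v13,v14) [+--] → (-1.93726, 0.1715, 0.54627)–(-1.39099, 0.1715, 0)  len=0.7725
  (v10,v14,v11) [+-+] → (-1.39099, 0.1715, 0)–(-1.44983, 0.1715, -0.058848)  len=0.0832
  (v11,v14,v15) [+--] → (-1.44983, 0.1715, -0.058848)–(-2.02099, 0.1715, -0.63)  len=0.8077
  (v11,v15,v8) [+-+] → (-2.02099, 0.1715, -0.63)–(-2.06635, 0.1715, -0.584633)  len=0.0642
  (v8,v15,v12) [+--] → (-2.06635, 0.1715, -0.584633)–(-2.65099, 0.1715, 0)  len=0.8268

Chained into 2 loop(s):
  loop 1: 8 segments, perimeter = 3.5638
  loop 2: 8 segments, perimeter = 3.5638
Total perimeter = 7.128


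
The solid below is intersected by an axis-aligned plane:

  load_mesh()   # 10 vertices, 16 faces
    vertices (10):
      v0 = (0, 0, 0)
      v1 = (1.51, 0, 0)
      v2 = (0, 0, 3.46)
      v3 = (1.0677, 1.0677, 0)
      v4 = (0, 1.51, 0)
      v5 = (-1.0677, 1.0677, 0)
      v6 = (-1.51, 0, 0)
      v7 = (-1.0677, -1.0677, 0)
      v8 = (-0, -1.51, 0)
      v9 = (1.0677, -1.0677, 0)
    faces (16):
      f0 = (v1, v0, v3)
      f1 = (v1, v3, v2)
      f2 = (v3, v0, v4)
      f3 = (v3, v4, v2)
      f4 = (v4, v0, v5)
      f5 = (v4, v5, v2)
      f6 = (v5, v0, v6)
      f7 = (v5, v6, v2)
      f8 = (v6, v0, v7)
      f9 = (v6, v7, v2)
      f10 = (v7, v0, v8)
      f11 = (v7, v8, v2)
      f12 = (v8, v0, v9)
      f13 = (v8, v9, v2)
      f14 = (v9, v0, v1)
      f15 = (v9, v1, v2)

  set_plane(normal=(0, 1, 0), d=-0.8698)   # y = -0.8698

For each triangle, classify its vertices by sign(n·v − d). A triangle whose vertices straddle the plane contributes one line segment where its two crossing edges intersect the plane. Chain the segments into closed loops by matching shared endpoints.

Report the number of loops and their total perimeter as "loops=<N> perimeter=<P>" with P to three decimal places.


Straddling triangles (8 of 16):
  (v6,v0,v7) [++-] → (-0.8698, -0.8698, 0)–(-1.14968, -0.8698, 0)  len=0.2799
  (v6,v7,v2) [+-+] → (-1.14968, -0.8698, 0)–(-0.8698, -0.8698, 0.641317)  len=0.6997
  (v7,v0,v8) [-+-] → (-0.8698, -0.8698, 0)–(0, -0.8698, 0)  len=0.8698
  (v7,v8,v2) [--+] → (0, -0.8698, 1.46695)–(-0.8698, -0.8698, 0.641317)  len=1.1993
  (v8,v0,v9) [-+-] → (0, -0.8698, 0)–(0.8698, -0.8698, 0)  len=0.8698
  (v8,v9,v2) [--+] → (0.8698, -0.8698, 0.641317)–(0, -0.8698, 1.46695)  len=1.1993
  (v9,v0,v1) [-++] → (0.8698, -0.8698, 0)–(1.14968, -0.8698, 0)  len=0.2799
  (v9,v1,v2) [-++] → (1.14968, -0.8698, 0)–(0.8698, -0.8698, 0.641317)  len=0.6997

Chained into 1 loop(s):
  loop 1: 8 segments, perimeter = 6.0973
Total perimeter = 6.097

loops=1 perimeter=6.097


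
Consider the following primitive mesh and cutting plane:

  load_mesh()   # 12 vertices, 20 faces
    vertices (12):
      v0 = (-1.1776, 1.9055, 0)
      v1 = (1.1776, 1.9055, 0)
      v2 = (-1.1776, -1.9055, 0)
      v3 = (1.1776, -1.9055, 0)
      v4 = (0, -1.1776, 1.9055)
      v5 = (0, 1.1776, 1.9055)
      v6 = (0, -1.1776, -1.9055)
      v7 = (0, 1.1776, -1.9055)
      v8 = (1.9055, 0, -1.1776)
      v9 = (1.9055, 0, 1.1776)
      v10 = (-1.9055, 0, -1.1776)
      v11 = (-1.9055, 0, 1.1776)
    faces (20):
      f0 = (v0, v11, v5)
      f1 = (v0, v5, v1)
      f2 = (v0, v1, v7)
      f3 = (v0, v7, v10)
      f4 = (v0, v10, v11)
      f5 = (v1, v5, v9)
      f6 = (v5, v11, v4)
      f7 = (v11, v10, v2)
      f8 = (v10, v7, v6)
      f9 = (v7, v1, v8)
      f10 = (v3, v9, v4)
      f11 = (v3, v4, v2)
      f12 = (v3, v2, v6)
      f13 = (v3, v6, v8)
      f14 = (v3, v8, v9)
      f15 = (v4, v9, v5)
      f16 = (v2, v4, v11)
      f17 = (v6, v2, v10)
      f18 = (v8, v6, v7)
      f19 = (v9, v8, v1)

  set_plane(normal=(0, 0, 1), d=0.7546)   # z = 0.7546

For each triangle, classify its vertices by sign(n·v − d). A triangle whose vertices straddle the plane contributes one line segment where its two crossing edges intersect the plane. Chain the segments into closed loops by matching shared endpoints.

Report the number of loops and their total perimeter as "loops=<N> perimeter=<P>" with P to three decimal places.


loops=1 perimeter=11.052

Straddling triangles (10 of 20):
  (v0,v11,v5) [-++] → (-1.64403, 0.684465, 0.7546)–(-0.711257, 1.61724, 0.7546)  len=1.3191
  (v0,v5,v1) [-+-] → (-0.711257, 1.61724, 0.7546)–(0.711257, 1.61724, 0.7546)  len=1.4225
  (v0,v10,v11) [--+] → (-1.9055, 0, 0.7546)–(-1.64403, 0.684465, 0.7546)  len=0.7327
  (v1,v5,v9) [-++] → (0.711257, 1.61724, 0.7546)–(1.64403, 0.684465, 0.7546)  len=1.3191
  (v11,v10,v2) [+--] → (-1.9055, 0, 0.7546)–(-1.64403, -0.684465, 0.7546)  len=0.7327
  (v3,v9,v4) [-++] → (1.64403, -0.684465, 0.7546)–(0.711257, -1.61724, 0.7546)  len=1.3191
  (v3,v4,v2) [-+-] → (0.711257, -1.61724, 0.7546)–(-0.711257, -1.61724, 0.7546)  len=1.4225
  (v3,v8,v9) [--+] → (1.9055, 0, 0.7546)–(1.64403, -0.684465, 0.7546)  len=0.7327
  (v2,v4,v11) [-++] → (-0.711257, -1.61724, 0.7546)–(-1.64403, -0.684465, 0.7546)  len=1.3191
  (v9,v8,v1) [+--] → (1.9055, 0, 0.7546)–(1.64403, 0.684465, 0.7546)  len=0.7327

Chained into 1 loop(s):
  loop 1: 10 segments, perimeter = 11.0524
Total perimeter = 11.052


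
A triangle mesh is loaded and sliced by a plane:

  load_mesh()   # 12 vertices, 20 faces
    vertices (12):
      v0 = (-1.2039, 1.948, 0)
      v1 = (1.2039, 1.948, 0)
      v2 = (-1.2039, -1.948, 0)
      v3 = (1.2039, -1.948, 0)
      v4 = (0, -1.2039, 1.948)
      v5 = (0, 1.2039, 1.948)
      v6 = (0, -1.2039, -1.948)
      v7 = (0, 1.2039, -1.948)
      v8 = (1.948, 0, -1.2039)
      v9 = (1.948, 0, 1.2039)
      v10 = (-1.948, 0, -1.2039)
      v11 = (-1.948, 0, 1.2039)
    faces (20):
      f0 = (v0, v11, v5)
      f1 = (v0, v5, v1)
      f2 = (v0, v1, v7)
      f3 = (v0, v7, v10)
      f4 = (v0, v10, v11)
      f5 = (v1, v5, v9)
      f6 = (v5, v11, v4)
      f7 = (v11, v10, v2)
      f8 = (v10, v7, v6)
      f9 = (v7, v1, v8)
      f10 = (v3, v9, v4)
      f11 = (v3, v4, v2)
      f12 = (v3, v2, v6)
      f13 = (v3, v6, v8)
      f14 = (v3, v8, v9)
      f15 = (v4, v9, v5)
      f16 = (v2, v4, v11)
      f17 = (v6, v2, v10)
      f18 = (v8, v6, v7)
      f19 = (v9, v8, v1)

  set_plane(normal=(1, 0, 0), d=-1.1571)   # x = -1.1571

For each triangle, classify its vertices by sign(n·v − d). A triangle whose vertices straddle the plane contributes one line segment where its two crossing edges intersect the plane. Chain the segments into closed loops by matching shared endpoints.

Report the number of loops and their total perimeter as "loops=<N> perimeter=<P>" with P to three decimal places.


loops=1 perimeter=10.370

Straddling triangles (10 of 20):
  (v0,v11,v5) [--+] → (-1.1571, 0.488791, 1.50601)–(-1.1571, 1.91907, 0.0757259)  len=2.0227
  (v0,v5,v1) [-++] → (-1.1571, 1.91907, 0.0757259)–(-1.1571, 1.948, 0)  len=0.0811
  (v0,v1,v7) [-++] → (-1.1571, 1.948, 0)–(-1.1571, 1.91907, -0.0757259)  len=0.0811
  (v0,v7,v10) [-+-] → (-1.1571, 1.91907, -0.0757259)–(-1.1571, 0.488791, -1.50601)  len=2.0227
  (v5,v11,v4) [+-+] → (-1.1571, 0.488791, 1.50601)–(-1.1571, -0.488791, 1.50601)  len=0.9776
  (v10,v7,v6) [-++] → (-1.1571, 0.488791, -1.50601)–(-1.1571, -0.488791, -1.50601)  len=0.9776
  (v3,v4,v2) [++-] → (-1.1571, -1.91907, 0.0757259)–(-1.1571, -1.948, 0)  len=0.0811
  (v3,v2,v6) [+-+] → (-1.1571, -1.948, 0)–(-1.1571, -1.91907, -0.0757259)  len=0.0811
  (v2,v4,v11) [-+-] → (-1.1571, -1.91907, 0.0757259)–(-1.1571, -0.488791, 1.50601)  len=2.0227
  (v6,v2,v10) [+--] → (-1.1571, -1.91907, -0.0757259)–(-1.1571, -0.488791, -1.50601)  len=2.0227

Chained into 1 loop(s):
  loop 1: 10 segments, perimeter = 10.3703
Total perimeter = 10.370


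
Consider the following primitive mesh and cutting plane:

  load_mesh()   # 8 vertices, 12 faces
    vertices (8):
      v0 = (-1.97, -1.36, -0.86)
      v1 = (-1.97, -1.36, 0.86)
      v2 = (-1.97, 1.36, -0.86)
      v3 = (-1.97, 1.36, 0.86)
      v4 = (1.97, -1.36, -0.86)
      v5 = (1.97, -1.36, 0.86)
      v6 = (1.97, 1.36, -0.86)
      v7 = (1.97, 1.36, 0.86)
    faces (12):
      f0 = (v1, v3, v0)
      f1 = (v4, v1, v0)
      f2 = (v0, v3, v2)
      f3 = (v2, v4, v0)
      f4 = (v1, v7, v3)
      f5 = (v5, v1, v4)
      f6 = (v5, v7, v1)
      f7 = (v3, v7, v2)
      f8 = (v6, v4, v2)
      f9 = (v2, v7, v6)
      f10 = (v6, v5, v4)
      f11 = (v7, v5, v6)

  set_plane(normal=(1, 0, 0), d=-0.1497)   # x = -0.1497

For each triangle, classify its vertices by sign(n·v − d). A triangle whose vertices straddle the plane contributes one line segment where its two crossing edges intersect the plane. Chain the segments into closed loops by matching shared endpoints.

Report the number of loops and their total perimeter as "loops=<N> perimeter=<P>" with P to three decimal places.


Straddling triangles (8 of 12):
  (v4,v1,v0) [+--] → (-0.1497, -1.36, 0.0653513)–(-0.1497, -1.36, -0.86)  len=0.9254
  (v2,v4,v0) [-+-] → (-0.1497, 0.103346, -0.86)–(-0.1497, -1.36, -0.86)  len=1.4633
  (v1,v7,v3) [-+-] → (-0.1497, -0.103346, 0.86)–(-0.1497, 1.36, 0.86)  len=1.4633
  (v5,v1,v4) [+-+] → (-0.1497, -1.36, 0.86)–(-0.1497, -1.36, 0.0653513)  len=0.7946
  (v5,v7,v1) [++-] → (-0.1497, -0.103346, 0.86)–(-0.1497, -1.36, 0.86)  len=1.2567
  (v3,v7,v2) [-+-] → (-0.1497, 1.36, 0.86)–(-0.1497, 1.36, -0.0653513)  len=0.9254
  (v6,v4,v2) [++-] → (-0.1497, 0.103346, -0.86)–(-0.1497, 1.36, -0.86)  len=1.2567
  (v2,v7,v6) [-++] → (-0.1497, 1.36, -0.0653513)–(-0.1497, 1.36, -0.86)  len=0.7946

Chained into 1 loop(s):
  loop 1: 8 segments, perimeter = 8.8800
Total perimeter = 8.880

loops=1 perimeter=8.880


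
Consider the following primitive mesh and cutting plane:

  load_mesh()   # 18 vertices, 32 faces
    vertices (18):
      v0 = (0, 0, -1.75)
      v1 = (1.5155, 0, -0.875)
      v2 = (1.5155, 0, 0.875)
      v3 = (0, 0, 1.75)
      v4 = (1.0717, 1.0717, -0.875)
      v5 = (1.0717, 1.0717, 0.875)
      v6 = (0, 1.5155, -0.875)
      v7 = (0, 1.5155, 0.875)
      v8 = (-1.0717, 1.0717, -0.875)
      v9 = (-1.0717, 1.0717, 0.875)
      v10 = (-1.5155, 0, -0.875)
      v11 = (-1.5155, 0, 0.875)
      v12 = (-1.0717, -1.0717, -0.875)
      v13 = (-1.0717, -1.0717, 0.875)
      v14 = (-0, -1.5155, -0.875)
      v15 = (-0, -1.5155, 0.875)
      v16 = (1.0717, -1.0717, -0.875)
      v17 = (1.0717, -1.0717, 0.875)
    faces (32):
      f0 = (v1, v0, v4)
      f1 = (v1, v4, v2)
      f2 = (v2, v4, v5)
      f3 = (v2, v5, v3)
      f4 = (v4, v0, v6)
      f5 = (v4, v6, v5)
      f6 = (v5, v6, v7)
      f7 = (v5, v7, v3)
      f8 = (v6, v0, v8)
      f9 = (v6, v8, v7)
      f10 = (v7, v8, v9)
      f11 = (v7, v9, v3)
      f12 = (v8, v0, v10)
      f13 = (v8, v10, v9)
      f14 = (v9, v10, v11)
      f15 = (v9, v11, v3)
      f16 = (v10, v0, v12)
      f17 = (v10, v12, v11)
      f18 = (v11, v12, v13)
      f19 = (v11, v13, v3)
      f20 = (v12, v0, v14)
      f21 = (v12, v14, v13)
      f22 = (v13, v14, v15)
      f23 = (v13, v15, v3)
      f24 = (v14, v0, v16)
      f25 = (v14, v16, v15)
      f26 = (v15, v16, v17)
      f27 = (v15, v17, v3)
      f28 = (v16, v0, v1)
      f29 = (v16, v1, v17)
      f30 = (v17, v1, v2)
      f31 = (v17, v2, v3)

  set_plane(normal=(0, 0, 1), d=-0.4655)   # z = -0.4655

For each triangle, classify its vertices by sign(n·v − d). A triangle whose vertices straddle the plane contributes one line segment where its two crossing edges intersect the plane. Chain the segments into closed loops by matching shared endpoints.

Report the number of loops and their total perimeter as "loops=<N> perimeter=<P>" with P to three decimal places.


loops=1 perimeter=9.280

Straddling triangles (16 of 32):
  (v1,v4,v2) [--+] → (1.17555, 0.820922, -0.4655)–(1.5155, 0, -0.4655)  len=0.8885
  (v2,v4,v5) [+-+] → (1.17555, 0.820922, -0.4655)–(1.0717, 1.0717, -0.4655)  len=0.2714
  (v4,v6,v5) [--+] → (0.250778, 1.41165, -0.4655)–(1.0717, 1.0717, -0.4655)  len=0.8885
  (v5,v6,v7) [+-+] → (0.250778, 1.41165, -0.4655)–(0, 1.5155, -0.4655)  len=0.2714
  (v6,v8,v7) [--+] → (-0.820922, 1.17555, -0.4655)–(0, 1.5155, -0.4655)  len=0.8885
  (v7,v8,v9) [+-+] → (-0.820922, 1.17555, -0.4655)–(-1.0717, 1.0717, -0.4655)  len=0.2714
  (v8,v10,v9) [--+] → (-1.41165, 0.250778, -0.4655)–(-1.0717, 1.0717, -0.4655)  len=0.8885
  (v9,v10,v11) [+-+] → (-1.41165, 0.250778, -0.4655)–(-1.5155, 0, -0.4655)  len=0.2714
  (v10,v12,v11) [--+] → (-1.17555, -0.820922, -0.4655)–(-1.5155, 0, -0.4655)  len=0.8885
  (v11,v12,v13) [+-+] → (-1.17555, -0.820922, -0.4655)–(-1.0717, -1.0717, -0.4655)  len=0.2714
  (v12,v14,v13) [--+] → (-0.250778, -1.41165, -0.4655)–(-1.0717, -1.0717, -0.4655)  len=0.8885
  (v13,v14,v15) [+-+] → (-0.250778, -1.41165, -0.4655)–(0, -1.5155, -0.4655)  len=0.2714
  (v14,v16,v15) [--+] → (0.820922, -1.17555, -0.4655)–(0, -1.5155, -0.4655)  len=0.8885
  (v15,v16,v17) [+-+] → (0.820922, -1.17555, -0.4655)–(1.0717, -1.0717, -0.4655)  len=0.2714
  (v16,v1,v17) [--+] → (1.41165, -0.250778, -0.4655)–(1.0717, -1.0717, -0.4655)  len=0.8885
  (v17,v1,v2) [+-+] → (1.41165, -0.250778, -0.4655)–(1.5155, 0, -0.4655)  len=0.2714

Chained into 1 loop(s):
  loop 1: 16 segments, perimeter = 9.2797
Total perimeter = 9.280


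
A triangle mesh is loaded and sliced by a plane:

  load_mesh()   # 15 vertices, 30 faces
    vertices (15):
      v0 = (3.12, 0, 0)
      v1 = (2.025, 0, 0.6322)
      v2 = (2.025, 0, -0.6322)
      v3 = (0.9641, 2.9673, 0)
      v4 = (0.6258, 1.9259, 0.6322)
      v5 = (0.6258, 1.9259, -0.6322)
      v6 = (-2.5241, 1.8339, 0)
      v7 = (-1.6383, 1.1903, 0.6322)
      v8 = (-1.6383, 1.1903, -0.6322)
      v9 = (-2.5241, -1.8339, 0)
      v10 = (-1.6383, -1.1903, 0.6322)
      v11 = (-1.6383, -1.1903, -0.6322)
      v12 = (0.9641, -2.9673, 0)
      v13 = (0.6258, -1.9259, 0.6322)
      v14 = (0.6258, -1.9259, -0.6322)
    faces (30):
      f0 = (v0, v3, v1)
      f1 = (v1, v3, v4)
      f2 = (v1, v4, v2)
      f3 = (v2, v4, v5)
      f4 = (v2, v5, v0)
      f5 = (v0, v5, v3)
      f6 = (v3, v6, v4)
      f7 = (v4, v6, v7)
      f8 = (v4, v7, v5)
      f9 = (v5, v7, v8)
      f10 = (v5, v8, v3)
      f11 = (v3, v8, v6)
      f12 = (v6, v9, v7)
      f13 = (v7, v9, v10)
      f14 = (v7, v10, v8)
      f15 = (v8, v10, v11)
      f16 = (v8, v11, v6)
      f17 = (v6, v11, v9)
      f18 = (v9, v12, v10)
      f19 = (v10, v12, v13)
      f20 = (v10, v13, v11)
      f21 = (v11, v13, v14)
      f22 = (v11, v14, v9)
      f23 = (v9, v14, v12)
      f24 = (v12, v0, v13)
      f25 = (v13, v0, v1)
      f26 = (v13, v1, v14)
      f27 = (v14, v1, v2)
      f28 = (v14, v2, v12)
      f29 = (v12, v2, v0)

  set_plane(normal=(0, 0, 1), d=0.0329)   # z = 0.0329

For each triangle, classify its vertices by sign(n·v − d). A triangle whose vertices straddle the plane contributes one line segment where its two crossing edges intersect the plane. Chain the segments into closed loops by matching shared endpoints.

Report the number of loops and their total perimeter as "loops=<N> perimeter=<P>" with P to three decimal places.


Straddling triangles (20 of 30):
  (v0,v3,v1) [--+] → (1.01931, 2.81288, 0.0329)–(3.06302, 0, 0.0329)  len=3.4769
  (v1,v3,v4) [+-+] → (1.01931, 2.81288, 0.0329)–(0.946495, 2.91311, 0.0329)  len=0.1239
  (v1,v4,v2) [++-] → (1.28899, 1.01306, 0.0329)–(2.025, 0, 0.0329)  len=1.2522
  (v2,v4,v5) [-+-] → (1.28899, 1.01306, 0.0329)–(0.6258, 1.9259, 0.0329)  len=1.1283
  (v3,v6,v4) [--+] → (-2.36018, 1.83869, 0.0329)–(0.946495, 2.91311, 0.0329)  len=3.4768
  (v4,v6,v7) [+-+] → (-2.36018, 1.83869, 0.0329)–(-2.478, 1.80041, 0.0329)  len=0.1239
  (v4,v7,v5) [++-] → (-0.565162, 1.53896, 0.0329)–(0.6258, 1.9259, 0.0329)  len=1.2522
  (v5,v7,v8) [-+-] → (-0.565162, 1.53896, 0.0329)–(-1.6383, 1.1903, 0.0329)  len=1.1284
  (v6,v9,v7) [--+] → (-2.478, -1.67652, 0.0329)–(-2.478, 1.80041, 0.0329)  len=3.4769
  (v7,v9,v10) [+-+] → (-2.478, -1.67652, 0.0329)–(-2.478, -1.80041, 0.0329)  len=0.1239
  (v7,v10,v8) [++-] → (-1.6383, -0.0619438, 0.0329)–(-1.6383, 1.1903, 0.0329)  len=1.2522
  (v8,v10,v11) [-+-] → (-1.6383, -0.0619438, 0.0329)–(-1.6383, -1.1903, 0.0329)  len=1.1284
  (v9,v12,v10) [--+] → (0.82867, -2.87482, 0.0329)–(-2.478, -1.80041, 0.0329)  len=3.4768
  (v10,v12,v13) [+-+] → (0.82867, -2.87482, 0.0329)–(0.946495, -2.91311, 0.0329)  len=0.1239
  (v10,v13,v11) [++-] → (-0.447338, -1.57724, 0.0329)–(-1.6383, -1.1903, 0.0329)  len=1.2522
  (v11,v13,v14) [-+-] → (-0.447338, -1.57724, 0.0329)–(0.6258, -1.9259, 0.0329)  len=1.1284
  (v12,v0,v13) [--+] → (2.9902, -0.100225, 0.0329)–(0.946495, -2.91311, 0.0329)  len=3.4769
  (v13,v0,v1) [+-+] → (2.9902, -0.100225, 0.0329)–(3.06302, 0, 0.0329)  len=0.1239
  (v13,v1,v14) [++-] → (1.36181, -0.912838, 0.0329)–(0.6258, -1.9259, 0.0329)  len=1.2522
  (v14,v1,v2) [-+-] → (1.36181, -0.912838, 0.0329)–(2.025, 0, 0.0329)  len=1.1283

Chained into 2 loop(s):
  loop 1: 10 segments, perimeter = 18.0039
  loop 2: 10 segments, perimeter = 11.9028
Total perimeter = 29.907

loops=2 perimeter=29.907


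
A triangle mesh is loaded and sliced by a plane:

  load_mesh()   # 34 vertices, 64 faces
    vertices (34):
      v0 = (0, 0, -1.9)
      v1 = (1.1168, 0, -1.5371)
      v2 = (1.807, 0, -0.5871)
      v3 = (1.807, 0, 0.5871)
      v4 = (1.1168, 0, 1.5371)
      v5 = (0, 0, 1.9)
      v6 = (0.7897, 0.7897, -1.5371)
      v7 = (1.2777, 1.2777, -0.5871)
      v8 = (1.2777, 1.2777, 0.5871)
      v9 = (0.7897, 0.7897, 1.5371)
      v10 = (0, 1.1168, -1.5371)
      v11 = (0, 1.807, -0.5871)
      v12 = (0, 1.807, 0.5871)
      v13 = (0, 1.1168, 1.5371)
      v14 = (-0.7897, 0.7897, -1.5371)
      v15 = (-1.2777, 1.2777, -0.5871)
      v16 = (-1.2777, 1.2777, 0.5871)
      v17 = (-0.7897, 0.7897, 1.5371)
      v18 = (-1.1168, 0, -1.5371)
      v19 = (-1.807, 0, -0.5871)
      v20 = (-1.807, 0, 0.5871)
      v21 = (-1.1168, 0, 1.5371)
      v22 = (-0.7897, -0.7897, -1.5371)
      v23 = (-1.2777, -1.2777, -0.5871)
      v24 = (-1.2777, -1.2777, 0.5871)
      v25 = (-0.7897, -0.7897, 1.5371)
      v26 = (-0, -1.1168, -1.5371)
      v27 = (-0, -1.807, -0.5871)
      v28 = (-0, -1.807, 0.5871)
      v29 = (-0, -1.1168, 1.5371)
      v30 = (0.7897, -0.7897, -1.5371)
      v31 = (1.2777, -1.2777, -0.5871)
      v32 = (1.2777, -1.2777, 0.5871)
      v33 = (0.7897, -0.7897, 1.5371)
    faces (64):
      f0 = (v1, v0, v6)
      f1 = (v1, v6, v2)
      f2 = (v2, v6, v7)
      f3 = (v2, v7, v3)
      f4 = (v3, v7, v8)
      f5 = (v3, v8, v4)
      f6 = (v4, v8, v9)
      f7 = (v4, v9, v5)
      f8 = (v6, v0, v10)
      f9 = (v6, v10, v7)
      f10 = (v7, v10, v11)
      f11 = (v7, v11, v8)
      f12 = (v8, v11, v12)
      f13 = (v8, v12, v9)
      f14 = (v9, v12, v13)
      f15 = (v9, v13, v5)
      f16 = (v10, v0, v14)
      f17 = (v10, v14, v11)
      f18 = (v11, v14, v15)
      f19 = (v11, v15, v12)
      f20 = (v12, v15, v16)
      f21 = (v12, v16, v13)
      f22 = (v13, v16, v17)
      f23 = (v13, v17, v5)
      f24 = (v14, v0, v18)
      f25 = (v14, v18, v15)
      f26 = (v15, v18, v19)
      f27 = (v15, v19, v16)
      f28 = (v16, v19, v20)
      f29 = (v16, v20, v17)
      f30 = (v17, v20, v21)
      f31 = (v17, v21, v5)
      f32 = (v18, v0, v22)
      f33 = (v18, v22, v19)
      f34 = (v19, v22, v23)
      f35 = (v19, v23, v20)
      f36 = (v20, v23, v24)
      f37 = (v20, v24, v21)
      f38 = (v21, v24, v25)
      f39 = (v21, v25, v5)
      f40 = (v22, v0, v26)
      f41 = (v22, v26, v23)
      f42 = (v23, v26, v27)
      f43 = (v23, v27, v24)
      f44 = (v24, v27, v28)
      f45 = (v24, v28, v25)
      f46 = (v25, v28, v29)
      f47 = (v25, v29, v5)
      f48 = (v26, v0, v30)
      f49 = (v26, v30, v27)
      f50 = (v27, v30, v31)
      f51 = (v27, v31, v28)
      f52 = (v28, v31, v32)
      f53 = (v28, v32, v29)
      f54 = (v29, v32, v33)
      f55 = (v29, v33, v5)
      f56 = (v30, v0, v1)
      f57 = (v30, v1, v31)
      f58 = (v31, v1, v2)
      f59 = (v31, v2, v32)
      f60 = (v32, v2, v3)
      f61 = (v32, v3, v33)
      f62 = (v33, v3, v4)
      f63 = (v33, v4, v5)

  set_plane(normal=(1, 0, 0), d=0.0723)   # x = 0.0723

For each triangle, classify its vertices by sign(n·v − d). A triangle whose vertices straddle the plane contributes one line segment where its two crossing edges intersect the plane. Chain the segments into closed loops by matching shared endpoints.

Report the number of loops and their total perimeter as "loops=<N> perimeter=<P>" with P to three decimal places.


loops=1 perimeter=11.604

Straddling triangles (20 of 64):
  (v1,v0,v6) [+-+] → (0.0723, 0, -1.87651)–(0.0723, 0.0723, -1.86678)  len=0.0730
  (v4,v9,v5) [++-] → (0.0723, 0.0723, 1.86678)–(0.0723, 0, 1.87651)  len=0.0730
  (v6,v0,v10) [+--] → (0.0723, 0.0723, -1.86678)–(0.0723, 1.08685, -1.5371)  len=1.0668
  (v6,v10,v7) [+-+] → (0.0723, 1.08685, -1.5371)–(0.0723, 1.1259, -1.48334)  len=0.0664
  (v7,v10,v11) [+--] → (0.0723, 1.1259, -1.48334)–(0.0723, 1.77705, -0.5871)  len=1.1078
  (v7,v11,v8) [+-+] → (0.0723, 1.77705, -0.5871)–(0.0723, 1.77705, -0.520657)  len=0.0664
  (v8,v11,v12) [+--] → (0.0723, 1.77705, -0.520657)–(0.0723, 1.77705, 0.5871)  len=1.1078
  (v8,v12,v9) [+-+] → (0.0723, 1.77705, 0.5871)–(0.0723, 1.71386, 0.674076)  len=0.1075
  (v9,v12,v13) [+--] → (0.0723, 1.71386, 0.674076)–(0.0723, 1.08685, 1.5371)  len=1.0667
  (v9,v13,v5) [+--] → (0.0723, 1.08685, 1.5371)–(0.0723, 0.0723, 1.86678)  len=1.0668
  (v26,v0,v30) [--+] → (0.0723, -0.0723, -1.86678)–(0.0723, -1.08685, -1.5371)  len=1.0668
  (v26,v30,v27) [-+-] → (0.0723, -1.08685, -1.5371)–(0.0723, -1.71386, -0.674076)  len=1.0667
  (v27,v30,v31) [-++] → (0.0723, -1.71386, -0.674076)–(0.0723, -1.77705, -0.5871)  len=0.1075
  (v27,v31,v28) [-+-] → (0.0723, -1.77705, -0.5871)–(0.0723, -1.77705, 0.520657)  len=1.1078
  (v28,v31,v32) [-++] → (0.0723, -1.77705, 0.520657)–(0.0723, -1.77705, 0.5871)  len=0.0664
  (v28,v32,v29) [-+-] → (0.0723, -1.77705, 0.5871)–(0.0723, -1.1259, 1.48334)  len=1.1078
  (v29,v32,v33) [-++] → (0.0723, -1.1259, 1.48334)–(0.0723, -1.08685, 1.5371)  len=0.0664
  (v29,v33,v5) [-+-] → (0.0723, -1.08685, 1.5371)–(0.0723, -0.0723, 1.86678)  len=1.0668
  (v30,v0,v1) [+-+] → (0.0723, -0.0723, -1.86678)–(0.0723, 0, -1.87651)  len=0.0730
  (v33,v4,v5) [++-] → (0.0723, 0, 1.87651)–(0.0723, -0.0723, 1.86678)  len=0.0730

Chained into 1 loop(s):
  loop 1: 20 segments, perimeter = 11.6043
Total perimeter = 11.604
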